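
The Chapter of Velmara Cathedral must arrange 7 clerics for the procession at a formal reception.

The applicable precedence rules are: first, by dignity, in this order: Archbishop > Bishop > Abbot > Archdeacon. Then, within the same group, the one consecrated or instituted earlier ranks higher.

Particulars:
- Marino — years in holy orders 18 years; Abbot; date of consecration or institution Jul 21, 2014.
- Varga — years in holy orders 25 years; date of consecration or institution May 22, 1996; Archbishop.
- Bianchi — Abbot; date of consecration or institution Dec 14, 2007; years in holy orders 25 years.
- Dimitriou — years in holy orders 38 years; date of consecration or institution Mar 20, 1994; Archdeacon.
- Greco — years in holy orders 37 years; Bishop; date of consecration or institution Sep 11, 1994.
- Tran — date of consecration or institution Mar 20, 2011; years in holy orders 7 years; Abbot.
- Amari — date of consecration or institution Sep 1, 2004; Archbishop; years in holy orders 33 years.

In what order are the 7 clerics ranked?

By dignity: Varga and Amari (Archbishop); then Greco (Bishop); then Bianchi, Tran and Marino (Abbot); then Dimitriou (Archdeacon).
Among Varga and Amari, by date of consecration or institution (earlier first): Varga (May 22, 1996) before Amari (Sep 1, 2004).
Among Bianchi, Tran and Marino, by date of consecration or institution (earlier first): Bianchi (Dec 14, 2007) before Tran (Mar 20, 2011) before Marino (Jul 21, 2014).
Full order: Varga, Amari, Greco, Bianchi, Tran, Marino, Dimitriou.

Varga, Amari, Greco, Bianchi, Tran, Marino, Dimitriou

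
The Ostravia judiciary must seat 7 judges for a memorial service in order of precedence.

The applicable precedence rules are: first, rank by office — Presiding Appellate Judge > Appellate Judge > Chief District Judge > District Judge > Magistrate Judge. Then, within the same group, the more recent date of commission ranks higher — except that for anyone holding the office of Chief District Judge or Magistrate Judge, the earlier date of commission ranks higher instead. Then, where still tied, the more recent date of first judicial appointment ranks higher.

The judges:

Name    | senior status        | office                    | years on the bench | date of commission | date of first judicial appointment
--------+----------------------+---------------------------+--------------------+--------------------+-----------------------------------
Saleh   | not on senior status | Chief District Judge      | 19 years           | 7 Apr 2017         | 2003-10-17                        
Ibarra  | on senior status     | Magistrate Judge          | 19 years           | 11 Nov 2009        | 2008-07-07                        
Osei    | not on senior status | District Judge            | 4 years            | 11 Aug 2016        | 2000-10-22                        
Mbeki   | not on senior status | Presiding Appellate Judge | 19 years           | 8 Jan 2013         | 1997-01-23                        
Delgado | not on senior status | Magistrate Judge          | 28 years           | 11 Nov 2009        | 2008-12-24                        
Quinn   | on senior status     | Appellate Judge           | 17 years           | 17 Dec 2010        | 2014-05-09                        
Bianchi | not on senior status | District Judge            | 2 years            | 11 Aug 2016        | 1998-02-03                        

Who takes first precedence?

Mbeki

By office: Mbeki (Presiding Appellate Judge); then Quinn (Appellate Judge); then Saleh (Chief District Judge); then Osei and Bianchi (District Judge); then Delgado and Ibarra (Magistrate Judge).
Osei and Bianchi both have date of commission 11 Aug 2016, so the next rule applies.
Among Osei and Bianchi, by date of first judicial appointment (later first): Osei (2000-10-22) before Bianchi (1998-02-03).
Delgado and Ibarra both have date of commission 11 Nov 2009, so the next rule applies.
Among Delgado and Ibarra, by date of first judicial appointment (later first): Delgado (2008-12-24) before Ibarra (2008-07-07).
Order: Mbeki, Quinn, Saleh, Osei, Bianchi, Delgado, Ibarra.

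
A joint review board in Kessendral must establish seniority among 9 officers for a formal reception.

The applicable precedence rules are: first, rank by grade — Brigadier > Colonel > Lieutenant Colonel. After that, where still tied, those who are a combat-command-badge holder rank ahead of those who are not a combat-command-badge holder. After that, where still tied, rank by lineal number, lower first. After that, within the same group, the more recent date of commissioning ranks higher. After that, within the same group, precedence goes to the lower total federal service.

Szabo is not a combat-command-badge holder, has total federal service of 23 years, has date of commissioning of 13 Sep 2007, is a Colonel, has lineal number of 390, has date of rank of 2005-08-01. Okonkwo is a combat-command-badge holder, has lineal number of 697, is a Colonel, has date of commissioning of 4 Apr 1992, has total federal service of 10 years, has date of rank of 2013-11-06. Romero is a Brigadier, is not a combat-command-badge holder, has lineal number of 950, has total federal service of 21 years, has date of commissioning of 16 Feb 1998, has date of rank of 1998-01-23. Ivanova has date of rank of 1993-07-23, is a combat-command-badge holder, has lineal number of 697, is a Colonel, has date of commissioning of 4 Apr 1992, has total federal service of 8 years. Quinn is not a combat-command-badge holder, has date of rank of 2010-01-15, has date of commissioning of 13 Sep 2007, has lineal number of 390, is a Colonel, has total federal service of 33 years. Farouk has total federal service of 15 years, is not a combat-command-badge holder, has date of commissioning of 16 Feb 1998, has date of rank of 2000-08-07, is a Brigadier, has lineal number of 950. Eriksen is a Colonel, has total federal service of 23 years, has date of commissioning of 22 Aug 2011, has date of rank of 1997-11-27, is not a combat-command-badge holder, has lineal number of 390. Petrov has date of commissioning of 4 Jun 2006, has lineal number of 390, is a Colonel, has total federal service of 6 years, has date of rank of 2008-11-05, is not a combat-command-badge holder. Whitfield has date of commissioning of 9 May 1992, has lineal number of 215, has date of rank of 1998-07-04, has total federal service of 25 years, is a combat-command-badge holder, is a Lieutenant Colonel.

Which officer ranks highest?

Farouk

By grade: Farouk and Romero (Brigadier); then Ivanova, Okonkwo, Eriksen, Szabo, Quinn and Petrov (Colonel); then Whitfield (Lieutenant Colonel).
Farouk and Romero are each not a combat-command-badge holder, so the next rule applies.
Farouk and Romero both have lineal number 950, so the next rule applies.
Farouk and Romero both have date of commissioning 16 Feb 1998, so the next rule applies.
Among Farouk and Romero, by total federal service (lower first): Farouk (15 years) before Romero (21 years).
Among Ivanova, Okonkwo, Eriksen, Szabo, Quinn and Petrov, a combat-command-badge holder before not a combat-command-badge holder: Ivanova and Okonkwo (a combat-command-badge holder) before Eriksen, Szabo, Quinn and Petrov (not a combat-command-badge holder).
Ivanova and Okonkwo both have lineal number 697, so the next rule applies.
Ivanova and Okonkwo both have date of commissioning 4 Apr 1992, so the next rule applies.
Among Ivanova and Okonkwo, by total federal service (lower first): Ivanova (8 years) before Okonkwo (10 years).
Eriksen, Szabo, Quinn and Petrov all have lineal number 390, so the next rule applies.
Among Eriksen, Szabo, Quinn and Petrov, by date of commissioning (later first): Eriksen (22 Aug 2011) before Szabo and Quinn (13 Sep 2007) before Petrov (4 Jun 2006).
Among Szabo and Quinn, by total federal service (lower first): Szabo (23 years) before Quinn (33 years).
Order: Farouk, Romero, Ivanova, Okonkwo, Eriksen, Szabo, Quinn, Petrov, Whitfield.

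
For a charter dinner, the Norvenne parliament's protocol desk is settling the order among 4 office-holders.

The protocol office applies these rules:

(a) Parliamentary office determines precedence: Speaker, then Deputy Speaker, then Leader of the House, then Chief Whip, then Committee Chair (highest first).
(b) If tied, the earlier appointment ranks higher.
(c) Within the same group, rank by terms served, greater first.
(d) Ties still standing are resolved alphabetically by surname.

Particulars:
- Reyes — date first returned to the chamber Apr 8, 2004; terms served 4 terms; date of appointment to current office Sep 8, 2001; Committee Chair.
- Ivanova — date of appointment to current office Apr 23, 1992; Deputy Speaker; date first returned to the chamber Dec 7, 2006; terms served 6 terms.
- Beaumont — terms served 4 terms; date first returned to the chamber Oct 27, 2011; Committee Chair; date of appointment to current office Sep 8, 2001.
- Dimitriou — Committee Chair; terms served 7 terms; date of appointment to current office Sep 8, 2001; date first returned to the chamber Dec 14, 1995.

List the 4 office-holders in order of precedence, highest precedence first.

By parliamentary office: Ivanova (Deputy Speaker); then Dimitriou, Beaumont and Reyes (Committee Chair).
Dimitriou, Beaumont and Reyes all have date of appointment to current office Sep 8, 2001, so the next rule applies.
Among Dimitriou, Beaumont and Reyes, by terms served (higher first): Dimitriou (7 terms) before Beaumont and Reyes (4 terms).
Among Beaumont and Reyes, alphabetically by surname: Beaumont before Reyes.
Full order: Ivanova, Dimitriou, Beaumont, Reyes.

Ivanova, Dimitriou, Beaumont, Reyes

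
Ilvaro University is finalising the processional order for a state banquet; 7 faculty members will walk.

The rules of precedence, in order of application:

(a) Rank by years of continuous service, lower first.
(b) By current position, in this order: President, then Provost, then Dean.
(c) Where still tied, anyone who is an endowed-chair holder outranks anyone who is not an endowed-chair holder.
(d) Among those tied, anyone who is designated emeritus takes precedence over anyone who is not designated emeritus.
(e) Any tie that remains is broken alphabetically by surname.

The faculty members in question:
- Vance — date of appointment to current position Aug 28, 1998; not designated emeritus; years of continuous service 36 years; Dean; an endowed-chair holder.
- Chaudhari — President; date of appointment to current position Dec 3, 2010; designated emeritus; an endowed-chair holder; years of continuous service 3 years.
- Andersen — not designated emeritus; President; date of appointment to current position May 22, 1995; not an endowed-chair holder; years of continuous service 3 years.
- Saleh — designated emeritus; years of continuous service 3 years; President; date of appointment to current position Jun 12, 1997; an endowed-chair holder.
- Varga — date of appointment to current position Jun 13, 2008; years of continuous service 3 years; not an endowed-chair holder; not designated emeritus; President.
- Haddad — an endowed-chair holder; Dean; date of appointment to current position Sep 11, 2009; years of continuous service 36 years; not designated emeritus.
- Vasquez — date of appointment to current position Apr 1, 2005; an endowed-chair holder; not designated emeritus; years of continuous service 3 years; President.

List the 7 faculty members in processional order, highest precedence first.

Chaudhari, Saleh, Vasquez, Andersen, Varga, Haddad, Vance

By years of continuous service (lower first): Chaudhari, Saleh, Vasquez, Andersen and Varga (each 3 years); then Haddad and Vance (both 36 years).
Chaudhari, Saleh, Vasquez, Andersen and Varga are each President, so the next rule applies.
Among Chaudhari, Saleh, Vasquez, Andersen and Varga, an endowed-chair holder before not an endowed-chair holder: Chaudhari, Saleh and Vasquez (an endowed-chair holder) before Andersen and Varga (not an endowed-chair holder).
Among Chaudhari, Saleh and Vasquez, designated emeritus before not designated emeritus: Chaudhari and Saleh (designated emeritus) before Vasquez (not designated emeritus).
Among Chaudhari and Saleh, alphabetically by surname: Chaudhari before Saleh.
Andersen and Varga are each not designated emeritus, so the next rule applies.
Among Andersen and Varga, alphabetically by surname: Andersen before Varga.
Haddad and Vance are each Dean, so the next rule applies.
Haddad and Vance are each an endowed-chair holder, so the next rule applies.
Haddad and Vance are each not designated emeritus, so the next rule applies.
Among Haddad and Vance, alphabetically by surname: Haddad before Vance.
Full order: Chaudhari, Saleh, Vasquez, Andersen, Varga, Haddad, Vance.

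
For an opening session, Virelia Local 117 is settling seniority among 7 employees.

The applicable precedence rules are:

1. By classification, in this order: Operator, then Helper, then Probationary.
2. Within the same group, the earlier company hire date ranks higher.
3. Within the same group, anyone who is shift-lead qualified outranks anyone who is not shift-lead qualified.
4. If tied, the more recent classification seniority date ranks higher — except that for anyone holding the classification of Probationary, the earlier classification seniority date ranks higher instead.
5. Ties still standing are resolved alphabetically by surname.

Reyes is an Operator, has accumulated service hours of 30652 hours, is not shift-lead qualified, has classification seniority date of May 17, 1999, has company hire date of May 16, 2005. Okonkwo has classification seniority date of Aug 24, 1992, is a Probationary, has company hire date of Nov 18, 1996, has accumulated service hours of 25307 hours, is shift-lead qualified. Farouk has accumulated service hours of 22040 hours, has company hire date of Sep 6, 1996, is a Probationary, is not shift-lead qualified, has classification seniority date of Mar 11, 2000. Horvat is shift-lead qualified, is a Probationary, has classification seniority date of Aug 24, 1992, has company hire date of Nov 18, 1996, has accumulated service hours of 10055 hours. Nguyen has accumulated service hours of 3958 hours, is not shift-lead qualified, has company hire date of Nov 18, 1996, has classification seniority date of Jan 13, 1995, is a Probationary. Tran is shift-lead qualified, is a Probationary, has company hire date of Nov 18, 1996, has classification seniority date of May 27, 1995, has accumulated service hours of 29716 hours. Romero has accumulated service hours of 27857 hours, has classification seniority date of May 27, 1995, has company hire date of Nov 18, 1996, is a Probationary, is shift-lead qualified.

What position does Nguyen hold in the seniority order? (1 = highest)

7

By classification: Reyes (Operator); then Farouk, Horvat, Okonkwo, Romero, Tran and Nguyen (Probationary).
Among Farouk, Horvat, Okonkwo, Romero, Tran and Nguyen, by company hire date (earlier first): Farouk (Sep 6, 1996) before Horvat, Okonkwo, Romero, Tran and Nguyen (Nov 18, 1996).
Among Horvat, Okonkwo, Romero, Tran and Nguyen, shift-lead qualified before not shift-lead qualified: Horvat, Okonkwo, Romero and Tran (shift-lead qualified) before Nguyen (not shift-lead qualified).
Among Horvat, Okonkwo, Romero and Tran, by classification seniority date (earlier first) (reversed rule for this group): Horvat and Okonkwo (Aug 24, 1992) before Romero and Tran (May 27, 1995).
Among Horvat and Okonkwo, alphabetically by surname: Horvat before Okonkwo.
Among Romero and Tran, alphabetically by surname: Romero before Tran.
Order: Reyes, Farouk, Horvat, Okonkwo, Romero, Tran, Nguyen. So position 7.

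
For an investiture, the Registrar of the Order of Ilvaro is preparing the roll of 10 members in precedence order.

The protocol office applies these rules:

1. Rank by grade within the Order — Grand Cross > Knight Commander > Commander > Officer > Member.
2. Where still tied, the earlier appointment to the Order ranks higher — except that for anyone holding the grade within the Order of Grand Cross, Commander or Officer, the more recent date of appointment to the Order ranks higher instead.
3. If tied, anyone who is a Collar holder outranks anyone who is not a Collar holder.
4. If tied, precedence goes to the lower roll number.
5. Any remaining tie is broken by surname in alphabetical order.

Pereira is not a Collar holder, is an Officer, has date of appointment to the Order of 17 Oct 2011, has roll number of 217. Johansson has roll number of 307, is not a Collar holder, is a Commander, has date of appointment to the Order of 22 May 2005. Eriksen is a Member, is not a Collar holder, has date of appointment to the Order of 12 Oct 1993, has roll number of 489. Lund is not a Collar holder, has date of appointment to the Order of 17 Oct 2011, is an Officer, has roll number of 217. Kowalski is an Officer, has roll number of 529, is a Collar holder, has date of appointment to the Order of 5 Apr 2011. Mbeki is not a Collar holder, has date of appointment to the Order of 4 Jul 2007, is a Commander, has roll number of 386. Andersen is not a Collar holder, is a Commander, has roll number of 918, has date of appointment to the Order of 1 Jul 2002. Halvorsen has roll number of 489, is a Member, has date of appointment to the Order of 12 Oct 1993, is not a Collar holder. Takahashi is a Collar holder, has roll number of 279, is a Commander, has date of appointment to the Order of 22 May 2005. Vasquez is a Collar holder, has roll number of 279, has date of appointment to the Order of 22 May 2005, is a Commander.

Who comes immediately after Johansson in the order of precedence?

By grade within the Order: Mbeki, Takahashi, Vasquez, Johansson and Andersen (Commander); then Lund, Pereira and Kowalski (Officer); then Eriksen and Halvorsen (Member).
Among Mbeki, Takahashi, Vasquez, Johansson and Andersen, by date of appointment to the Order (later first) (reversed rule for this group): Mbeki (4 Jul 2007) before Takahashi, Vasquez and Johansson (22 May 2005) before Andersen (1 Jul 2002).
Among Takahashi, Vasquez and Johansson, a Collar holder before not a Collar holder: Takahashi and Vasquez (a Collar holder) before Johansson (not a Collar holder).
Takahashi and Vasquez both have roll number 279, so the next rule applies.
Among Takahashi and Vasquez, alphabetically by surname: Takahashi before Vasquez.
Among Lund, Pereira and Kowalski, by date of appointment to the Order (later first) (reversed rule for this group): Lund and Pereira (17 Oct 2011) before Kowalski (5 Apr 2011).
Lund and Pereira are each not a Collar holder, so the next rule applies.
Lund and Pereira both have roll number 217, so the next rule applies.
Among Lund and Pereira, alphabetically by surname: Lund before Pereira.
Eriksen and Halvorsen both have date of appointment to the Order 12 Oct 1993, so the next rule applies.
Eriksen and Halvorsen are each not a Collar holder, so the next rule applies.
Eriksen and Halvorsen both have roll number 489, so the next rule applies.
Among Eriksen and Halvorsen, alphabetically by surname: Eriksen before Halvorsen.
Order: Mbeki, Takahashi, Vasquez, Johansson, Andersen, Lund, Pereira, Kowalski, Eriksen, Halvorsen.

Andersen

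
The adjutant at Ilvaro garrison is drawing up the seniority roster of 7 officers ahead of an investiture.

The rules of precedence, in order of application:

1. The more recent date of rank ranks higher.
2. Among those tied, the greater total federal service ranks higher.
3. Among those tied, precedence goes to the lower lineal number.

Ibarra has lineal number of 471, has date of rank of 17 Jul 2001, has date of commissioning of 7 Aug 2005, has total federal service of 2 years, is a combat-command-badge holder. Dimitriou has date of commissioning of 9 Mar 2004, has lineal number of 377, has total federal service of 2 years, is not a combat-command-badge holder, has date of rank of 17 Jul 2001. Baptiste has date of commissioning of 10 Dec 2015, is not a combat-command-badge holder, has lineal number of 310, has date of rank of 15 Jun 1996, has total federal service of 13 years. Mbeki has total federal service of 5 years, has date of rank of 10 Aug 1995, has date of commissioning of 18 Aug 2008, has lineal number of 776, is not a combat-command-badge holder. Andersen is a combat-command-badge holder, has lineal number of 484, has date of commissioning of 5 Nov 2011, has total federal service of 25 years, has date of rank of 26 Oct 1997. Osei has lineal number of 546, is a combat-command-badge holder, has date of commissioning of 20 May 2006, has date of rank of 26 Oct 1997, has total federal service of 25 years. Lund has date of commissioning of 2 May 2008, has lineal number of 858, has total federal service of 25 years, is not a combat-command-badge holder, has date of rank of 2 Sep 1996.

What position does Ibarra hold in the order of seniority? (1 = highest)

2

By date of rank (later first): Dimitriou and Ibarra (both 17 Jul 2001); then Andersen and Osei (both 26 Oct 1997); then Lund (2 Sep 1996); then Baptiste (15 Jun 1996); then Mbeki (10 Aug 1995).
Dimitriou and Ibarra both have total federal service 2 years, so the next rule applies.
Among Dimitriou and Ibarra, by lineal number (lower first): Dimitriou (377) before Ibarra (471).
Andersen and Osei both have total federal service 25 years, so the next rule applies.
Among Andersen and Osei, by lineal number (lower first): Andersen (484) before Osei (546).
Order: Dimitriou, Ibarra, Andersen, Osei, Lund, Baptiste, Mbeki. So position 2.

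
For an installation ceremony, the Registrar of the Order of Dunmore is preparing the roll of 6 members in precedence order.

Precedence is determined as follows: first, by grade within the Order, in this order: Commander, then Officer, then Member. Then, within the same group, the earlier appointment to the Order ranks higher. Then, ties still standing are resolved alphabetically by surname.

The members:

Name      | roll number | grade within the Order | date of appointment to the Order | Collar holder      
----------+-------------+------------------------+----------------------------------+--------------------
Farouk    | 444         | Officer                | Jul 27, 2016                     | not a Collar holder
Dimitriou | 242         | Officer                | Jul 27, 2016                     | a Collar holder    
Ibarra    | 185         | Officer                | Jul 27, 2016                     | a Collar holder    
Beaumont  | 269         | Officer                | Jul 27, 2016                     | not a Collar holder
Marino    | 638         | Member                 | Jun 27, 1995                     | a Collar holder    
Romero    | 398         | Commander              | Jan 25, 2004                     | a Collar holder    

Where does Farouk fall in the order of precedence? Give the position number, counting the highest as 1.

4

By grade within the Order: Romero (Commander); then Beaumont, Dimitriou, Farouk and Ibarra (Officer); then Marino (Member).
Beaumont, Dimitriou, Farouk and Ibarra all have date of appointment to the Order Jul 27, 2016, so the next rule applies.
Among Beaumont, Dimitriou, Farouk and Ibarra, alphabetically by surname: Beaumont before Dimitriou before Farouk before Ibarra.
Order: Romero, Beaumont, Dimitriou, Farouk, Ibarra, Marino. So position 4.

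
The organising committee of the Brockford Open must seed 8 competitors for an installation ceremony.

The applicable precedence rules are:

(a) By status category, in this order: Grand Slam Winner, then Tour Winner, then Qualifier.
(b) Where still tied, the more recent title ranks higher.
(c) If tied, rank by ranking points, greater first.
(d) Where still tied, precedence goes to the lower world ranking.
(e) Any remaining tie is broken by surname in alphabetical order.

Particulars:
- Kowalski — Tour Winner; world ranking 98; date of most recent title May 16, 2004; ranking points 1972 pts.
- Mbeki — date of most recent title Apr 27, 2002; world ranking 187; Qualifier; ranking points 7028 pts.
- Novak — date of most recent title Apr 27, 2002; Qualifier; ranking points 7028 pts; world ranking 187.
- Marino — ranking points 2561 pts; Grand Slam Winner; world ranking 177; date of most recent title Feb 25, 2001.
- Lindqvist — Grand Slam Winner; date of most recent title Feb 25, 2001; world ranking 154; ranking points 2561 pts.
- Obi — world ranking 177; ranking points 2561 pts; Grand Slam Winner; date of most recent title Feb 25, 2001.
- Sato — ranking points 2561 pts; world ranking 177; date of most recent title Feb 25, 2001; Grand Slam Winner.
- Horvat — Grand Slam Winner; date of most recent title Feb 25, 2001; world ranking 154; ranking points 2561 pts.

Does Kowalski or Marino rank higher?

Marino

By status category: Horvat, Lindqvist, Marino, Obi and Sato (Grand Slam Winner); then Kowalski (Tour Winner); then Mbeki and Novak (Qualifier).
Horvat, Lindqvist, Marino, Obi and Sato all have date of most recent title Feb 25, 2001, so the next rule applies.
Horvat, Lindqvist, Marino, Obi and Sato all have ranking points 2561 pts, so the next rule applies.
Among Horvat, Lindqvist, Marino, Obi and Sato, by world ranking (lower first): Horvat and Lindqvist (154) before Marino, Obi and Sato (177).
Among Horvat and Lindqvist, alphabetically by surname: Horvat before Lindqvist.
Among Marino, Obi and Sato, alphabetically by surname: Marino before Obi before Sato.
Mbeki and Novak both have date of most recent title Apr 27, 2002, so the next rule applies.
Mbeki and Novak both have ranking points 7028 pts, so the next rule applies.
Mbeki and Novak both have world ranking 187, so the next rule applies.
Among Mbeki and Novak, alphabetically by surname: Mbeki before Novak.
So Marino takes precedence.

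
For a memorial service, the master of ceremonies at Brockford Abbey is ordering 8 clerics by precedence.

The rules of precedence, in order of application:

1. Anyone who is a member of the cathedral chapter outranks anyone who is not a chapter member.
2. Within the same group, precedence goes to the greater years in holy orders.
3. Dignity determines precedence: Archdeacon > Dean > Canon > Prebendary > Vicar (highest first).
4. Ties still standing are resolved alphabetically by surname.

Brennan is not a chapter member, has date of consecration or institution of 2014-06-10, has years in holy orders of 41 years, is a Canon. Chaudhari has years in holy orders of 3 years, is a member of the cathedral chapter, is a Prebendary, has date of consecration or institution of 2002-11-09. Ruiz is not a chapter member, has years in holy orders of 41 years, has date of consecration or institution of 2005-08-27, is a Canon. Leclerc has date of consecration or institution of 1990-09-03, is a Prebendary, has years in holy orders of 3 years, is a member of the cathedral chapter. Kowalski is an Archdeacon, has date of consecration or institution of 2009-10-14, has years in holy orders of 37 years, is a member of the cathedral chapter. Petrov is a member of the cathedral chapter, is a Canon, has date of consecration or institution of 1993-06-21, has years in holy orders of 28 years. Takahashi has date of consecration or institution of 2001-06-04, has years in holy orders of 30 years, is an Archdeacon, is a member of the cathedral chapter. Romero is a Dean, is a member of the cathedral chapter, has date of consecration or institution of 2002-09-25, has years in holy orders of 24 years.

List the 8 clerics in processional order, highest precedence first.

By the first rule: Kowalski, Takahashi, Petrov, Romero, Chaudhari and Leclerc (each a member of the cathedral chapter); then Brennan and Ruiz (both not a chapter member).
Among Kowalski, Takahashi, Petrov, Romero, Chaudhari and Leclerc, by years in holy orders (higher first): Kowalski (37 years) before Takahashi (30 years) before Petrov (28 years) before Romero (24 years) before Chaudhari and Leclerc (3 years).
Chaudhari and Leclerc are each Prebendary, so the next rule applies.
Among Chaudhari and Leclerc, alphabetically by surname: Chaudhari before Leclerc.
Brennan and Ruiz both have years in holy orders 41 years, so the next rule applies.
Brennan and Ruiz are each Canon, so the next rule applies.
Among Brennan and Ruiz, alphabetically by surname: Brennan before Ruiz.
Full order: Kowalski, Takahashi, Petrov, Romero, Chaudhari, Leclerc, Brennan, Ruiz.

Kowalski, Takahashi, Petrov, Romero, Chaudhari, Leclerc, Brennan, Ruiz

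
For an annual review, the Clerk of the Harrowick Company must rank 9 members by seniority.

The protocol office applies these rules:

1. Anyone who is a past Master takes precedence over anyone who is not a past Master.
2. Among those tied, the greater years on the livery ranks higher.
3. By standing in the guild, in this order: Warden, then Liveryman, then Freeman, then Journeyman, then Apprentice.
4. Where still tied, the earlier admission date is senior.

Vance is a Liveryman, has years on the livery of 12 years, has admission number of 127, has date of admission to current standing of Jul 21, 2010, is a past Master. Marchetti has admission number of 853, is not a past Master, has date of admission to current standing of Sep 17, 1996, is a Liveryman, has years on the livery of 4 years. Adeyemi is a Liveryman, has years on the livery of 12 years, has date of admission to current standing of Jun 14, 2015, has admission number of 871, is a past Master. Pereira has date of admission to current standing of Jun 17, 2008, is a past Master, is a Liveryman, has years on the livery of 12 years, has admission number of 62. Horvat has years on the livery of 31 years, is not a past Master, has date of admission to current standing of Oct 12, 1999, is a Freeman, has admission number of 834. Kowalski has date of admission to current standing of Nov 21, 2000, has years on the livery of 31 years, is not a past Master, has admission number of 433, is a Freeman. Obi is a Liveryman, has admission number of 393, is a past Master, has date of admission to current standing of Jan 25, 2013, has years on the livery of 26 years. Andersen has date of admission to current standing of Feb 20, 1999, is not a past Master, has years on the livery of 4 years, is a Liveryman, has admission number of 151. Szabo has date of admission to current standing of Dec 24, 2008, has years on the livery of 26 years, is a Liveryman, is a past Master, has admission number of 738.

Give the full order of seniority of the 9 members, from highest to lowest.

By the first rule: Szabo, Obi, Pereira, Vance and Adeyemi (each a past Master); then Horvat, Kowalski, Marchetti and Andersen (each not a past Master).
Among Szabo, Obi, Pereira, Vance and Adeyemi, by years on the livery (higher first): Szabo and Obi (26 years) before Pereira, Vance and Adeyemi (12 years).
Szabo and Obi are each Liveryman, so the next rule applies.
Among Szabo and Obi, by date of admission to current standing (earlier first): Szabo (Dec 24, 2008) before Obi (Jan 25, 2013).
Pereira, Vance and Adeyemi are each Liveryman, so the next rule applies.
Among Pereira, Vance and Adeyemi, by date of admission to current standing (earlier first): Pereira (Jun 17, 2008) before Vance (Jul 21, 2010) before Adeyemi (Jun 14, 2015).
Among Horvat, Kowalski, Marchetti and Andersen, by years on the livery (higher first): Horvat and Kowalski (31 years) before Marchetti and Andersen (4 years).
Horvat and Kowalski are each Freeman, so the next rule applies.
Among Horvat and Kowalski, by date of admission to current standing (earlier first): Horvat (Oct 12, 1999) before Kowalski (Nov 21, 2000).
Marchetti and Andersen are each Liveryman, so the next rule applies.
Among Marchetti and Andersen, by date of admission to current standing (earlier first): Marchetti (Sep 17, 1996) before Andersen (Feb 20, 1999).
Full order: Szabo, Obi, Pereira, Vance, Adeyemi, Horvat, Kowalski, Marchetti, Andersen.

Szabo, Obi, Pereira, Vance, Adeyemi, Horvat, Kowalski, Marchetti, Andersen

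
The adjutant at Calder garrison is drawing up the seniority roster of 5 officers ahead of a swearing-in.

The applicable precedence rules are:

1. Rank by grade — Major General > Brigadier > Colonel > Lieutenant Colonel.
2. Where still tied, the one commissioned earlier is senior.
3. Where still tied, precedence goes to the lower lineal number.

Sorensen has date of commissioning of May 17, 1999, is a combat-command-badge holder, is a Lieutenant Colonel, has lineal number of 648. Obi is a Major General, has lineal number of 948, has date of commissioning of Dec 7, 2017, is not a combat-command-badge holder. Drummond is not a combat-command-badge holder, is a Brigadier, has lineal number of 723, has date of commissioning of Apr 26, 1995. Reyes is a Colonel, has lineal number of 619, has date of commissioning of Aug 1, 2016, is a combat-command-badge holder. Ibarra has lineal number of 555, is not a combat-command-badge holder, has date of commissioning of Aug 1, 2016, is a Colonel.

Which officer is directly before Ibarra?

Drummond

By grade: Obi (Major General); then Drummond (Brigadier); then Ibarra and Reyes (Colonel); then Sorensen (Lieutenant Colonel).
Ibarra and Reyes both have date of commissioning Aug 1, 2016, so the next rule applies.
Among Ibarra and Reyes, by lineal number (lower first): Ibarra (555) before Reyes (619).
Order: Obi, Drummond, Ibarra, Reyes, Sorensen.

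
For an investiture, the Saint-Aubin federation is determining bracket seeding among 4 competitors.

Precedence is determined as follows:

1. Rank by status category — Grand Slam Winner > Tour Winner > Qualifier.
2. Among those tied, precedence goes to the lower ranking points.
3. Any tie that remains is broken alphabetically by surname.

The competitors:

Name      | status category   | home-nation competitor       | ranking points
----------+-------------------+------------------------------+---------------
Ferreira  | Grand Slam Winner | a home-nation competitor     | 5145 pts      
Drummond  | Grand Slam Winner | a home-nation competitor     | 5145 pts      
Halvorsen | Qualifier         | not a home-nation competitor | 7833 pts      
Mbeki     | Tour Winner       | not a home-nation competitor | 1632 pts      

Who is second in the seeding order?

Ferreira

By status category: Drummond and Ferreira (Grand Slam Winner); then Mbeki (Tour Winner); then Halvorsen (Qualifier).
Drummond and Ferreira both have ranking points 5145 pts, so the next rule applies.
Among Drummond and Ferreira, alphabetically by surname: Drummond before Ferreira.
Order: Drummond, Ferreira, Mbeki, Halvorsen.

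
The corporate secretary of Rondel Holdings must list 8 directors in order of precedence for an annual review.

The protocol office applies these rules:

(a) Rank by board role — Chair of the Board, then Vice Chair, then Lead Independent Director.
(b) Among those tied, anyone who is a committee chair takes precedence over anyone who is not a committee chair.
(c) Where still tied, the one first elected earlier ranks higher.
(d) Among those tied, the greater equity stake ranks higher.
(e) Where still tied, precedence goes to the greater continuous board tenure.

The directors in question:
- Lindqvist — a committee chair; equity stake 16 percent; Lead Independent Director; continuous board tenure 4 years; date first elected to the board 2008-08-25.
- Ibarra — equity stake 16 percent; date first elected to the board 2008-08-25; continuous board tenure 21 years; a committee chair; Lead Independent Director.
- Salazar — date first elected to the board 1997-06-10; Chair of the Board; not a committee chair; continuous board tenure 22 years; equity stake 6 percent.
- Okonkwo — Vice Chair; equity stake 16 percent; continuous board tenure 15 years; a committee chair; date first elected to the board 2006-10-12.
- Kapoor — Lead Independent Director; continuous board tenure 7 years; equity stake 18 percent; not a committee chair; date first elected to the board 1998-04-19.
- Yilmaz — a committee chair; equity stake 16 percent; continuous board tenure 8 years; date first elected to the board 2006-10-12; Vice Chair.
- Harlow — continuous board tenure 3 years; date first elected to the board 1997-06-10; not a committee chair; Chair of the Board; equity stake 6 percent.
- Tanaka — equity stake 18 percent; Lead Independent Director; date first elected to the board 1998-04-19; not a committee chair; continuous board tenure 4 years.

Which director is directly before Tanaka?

Kapoor

By board role: Salazar and Harlow (Chair of the Board); then Okonkwo and Yilmaz (Vice Chair); then Ibarra, Lindqvist, Kapoor and Tanaka (Lead Independent Director).
Salazar and Harlow are each not a committee chair, so the next rule applies.
Salazar and Harlow both have date first elected to the board 1997-06-10, so the next rule applies.
Salazar and Harlow both have equity stake 6 percent, so the next rule applies.
Among Salazar and Harlow, by continuous board tenure (higher first): Salazar (22 years) before Harlow (3 years).
Okonkwo and Yilmaz are each a committee chair, so the next rule applies.
Okonkwo and Yilmaz both have date first elected to the board 2006-10-12, so the next rule applies.
Okonkwo and Yilmaz both have equity stake 16 percent, so the next rule applies.
Among Okonkwo and Yilmaz, by continuous board tenure (higher first): Okonkwo (15 years) before Yilmaz (8 years).
Among Ibarra, Lindqvist, Kapoor and Tanaka, a committee chair before not a committee chair: Ibarra and Lindqvist (a committee chair) before Kapoor and Tanaka (not a committee chair).
Ibarra and Lindqvist both have date first elected to the board 2008-08-25, so the next rule applies.
Ibarra and Lindqvist both have equity stake 16 percent, so the next rule applies.
Among Ibarra and Lindqvist, by continuous board tenure (higher first): Ibarra (21 years) before Lindqvist (4 years).
Kapoor and Tanaka both have date first elected to the board 1998-04-19, so the next rule applies.
Kapoor and Tanaka both have equity stake 18 percent, so the next rule applies.
Among Kapoor and Tanaka, by continuous board tenure (higher first): Kapoor (7 years) before Tanaka (4 years).
Order: Salazar, Harlow, Okonkwo, Yilmaz, Ibarra, Lindqvist, Kapoor, Tanaka.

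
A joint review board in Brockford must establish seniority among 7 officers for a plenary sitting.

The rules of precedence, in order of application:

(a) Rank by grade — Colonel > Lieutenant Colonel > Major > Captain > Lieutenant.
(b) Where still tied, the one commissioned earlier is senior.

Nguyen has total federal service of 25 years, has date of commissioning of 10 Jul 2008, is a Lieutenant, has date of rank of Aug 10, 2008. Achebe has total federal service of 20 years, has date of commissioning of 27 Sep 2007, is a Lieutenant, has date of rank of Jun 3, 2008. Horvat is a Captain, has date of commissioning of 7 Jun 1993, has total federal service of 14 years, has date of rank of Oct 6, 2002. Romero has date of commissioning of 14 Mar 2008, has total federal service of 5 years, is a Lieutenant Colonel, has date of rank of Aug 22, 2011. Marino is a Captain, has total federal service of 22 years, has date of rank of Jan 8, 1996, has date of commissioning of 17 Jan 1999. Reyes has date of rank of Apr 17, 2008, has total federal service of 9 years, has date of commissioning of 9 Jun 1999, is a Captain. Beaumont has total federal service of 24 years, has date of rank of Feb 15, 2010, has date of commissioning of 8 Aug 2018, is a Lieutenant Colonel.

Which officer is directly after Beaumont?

Horvat

By grade: Romero and Beaumont (Lieutenant Colonel); then Horvat, Marino and Reyes (Captain); then Achebe and Nguyen (Lieutenant).
Among Romero and Beaumont, by date of commissioning (earlier first): Romero (14 Mar 2008) before Beaumont (8 Aug 2018).
Among Horvat, Marino and Reyes, by date of commissioning (earlier first): Horvat (7 Jun 1993) before Marino (17 Jan 1999) before Reyes (9 Jun 1999).
Among Achebe and Nguyen, by date of commissioning (earlier first): Achebe (27 Sep 2007) before Nguyen (10 Jul 2008).
Order: Romero, Beaumont, Horvat, Marino, Reyes, Achebe, Nguyen.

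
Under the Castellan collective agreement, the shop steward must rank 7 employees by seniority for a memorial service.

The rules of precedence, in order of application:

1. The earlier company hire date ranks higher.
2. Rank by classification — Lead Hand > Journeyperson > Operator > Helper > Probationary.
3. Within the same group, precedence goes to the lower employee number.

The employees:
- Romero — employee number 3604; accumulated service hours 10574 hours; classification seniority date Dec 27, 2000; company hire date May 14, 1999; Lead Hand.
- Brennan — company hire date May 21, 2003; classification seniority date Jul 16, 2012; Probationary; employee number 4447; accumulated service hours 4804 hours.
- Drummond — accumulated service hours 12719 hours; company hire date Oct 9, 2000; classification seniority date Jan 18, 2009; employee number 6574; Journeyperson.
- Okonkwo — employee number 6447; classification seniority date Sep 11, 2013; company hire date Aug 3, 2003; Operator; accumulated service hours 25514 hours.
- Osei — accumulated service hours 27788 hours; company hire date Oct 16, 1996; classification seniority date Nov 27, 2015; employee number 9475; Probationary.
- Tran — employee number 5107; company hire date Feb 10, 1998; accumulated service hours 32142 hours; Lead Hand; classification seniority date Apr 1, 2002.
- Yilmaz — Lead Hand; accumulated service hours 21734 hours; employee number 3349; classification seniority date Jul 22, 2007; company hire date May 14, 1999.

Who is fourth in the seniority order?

By company hire date (earlier first): Osei (Oct 16, 1996); then Tran (Feb 10, 1998); then Yilmaz and Romero (both May 14, 1999); then Drummond (Oct 9, 2000); then Brennan (May 21, 2003); then Okonkwo (Aug 3, 2003).
Yilmaz and Romero are each Lead Hand, so the next rule applies.
Among Yilmaz and Romero, by employee number (lower first): Yilmaz (3349) before Romero (3604).
Order: Osei, Tran, Yilmaz, Romero, Drummond, Brennan, Okonkwo.

Romero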